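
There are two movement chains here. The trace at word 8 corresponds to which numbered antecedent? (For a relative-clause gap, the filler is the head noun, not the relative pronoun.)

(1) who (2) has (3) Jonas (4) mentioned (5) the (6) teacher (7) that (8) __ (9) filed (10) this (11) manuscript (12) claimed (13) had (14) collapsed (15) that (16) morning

The marked gap is inside the relative clause, the subject of "filed".
Its filler is the head noun "teacher" (via "that"), at word 6.
(The other dependency links word 1 to a gap after word 12.)

6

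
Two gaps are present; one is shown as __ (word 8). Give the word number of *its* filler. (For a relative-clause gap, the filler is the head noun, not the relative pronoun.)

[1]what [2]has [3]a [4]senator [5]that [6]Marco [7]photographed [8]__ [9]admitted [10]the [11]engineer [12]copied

The marked gap is inside the relative clause, the direct object of "photographed".
Its filler is the head noun "senator" (via "that"), at word 4.
(The other dependency links word 1 to a gap after word 12.)

4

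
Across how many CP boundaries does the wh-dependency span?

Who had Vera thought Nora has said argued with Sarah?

2

"who" is extracted from the subject of "argued".
Boundaries crossed, outermost first: [Ø], [Ø] — 2 in total.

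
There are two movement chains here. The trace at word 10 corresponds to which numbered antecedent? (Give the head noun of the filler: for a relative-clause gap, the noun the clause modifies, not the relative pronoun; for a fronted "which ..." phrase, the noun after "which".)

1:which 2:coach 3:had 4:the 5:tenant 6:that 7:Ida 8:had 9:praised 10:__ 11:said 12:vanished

The marked gap is inside the relative clause, the direct object of "praised".
Its filler is the head noun "tenant" (via "that"), at word 5.
(The other dependency links word 2 to a gap after word 11.)

5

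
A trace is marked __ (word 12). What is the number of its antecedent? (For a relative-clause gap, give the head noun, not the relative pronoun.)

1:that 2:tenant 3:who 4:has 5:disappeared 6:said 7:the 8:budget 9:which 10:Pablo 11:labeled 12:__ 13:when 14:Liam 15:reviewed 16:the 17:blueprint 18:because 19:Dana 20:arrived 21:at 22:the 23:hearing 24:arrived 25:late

8

The gap at 12 is the object of "labeled", inside a relative clause.
The relative pronoun is "which" (word 9); it is bound by the head noun immediately before it.
Its filler is the head noun "budget", at word 8.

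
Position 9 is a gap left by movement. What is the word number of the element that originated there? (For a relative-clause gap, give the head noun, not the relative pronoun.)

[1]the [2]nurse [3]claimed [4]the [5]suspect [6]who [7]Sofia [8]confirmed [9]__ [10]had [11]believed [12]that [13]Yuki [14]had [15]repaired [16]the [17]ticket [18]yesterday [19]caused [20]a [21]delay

5

The gap at 9 is the subject of "believed", inside a relative clause.
The relative pronoun is "who" (word 6); it is bound by the head noun immediately before it.
Its filler is the head noun "suspect", at word 5.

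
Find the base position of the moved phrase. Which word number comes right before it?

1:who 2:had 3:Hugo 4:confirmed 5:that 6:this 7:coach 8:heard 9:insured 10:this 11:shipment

8

The displaced element is "who" (word 1).
It is linked across 2 clause boundaries (that → Ø).
It functions as the subject of "insured", so the gap sits immediately after word 8 ("heard").
Base order: Hugo had confirmed that this coach heard that who insured this shipment.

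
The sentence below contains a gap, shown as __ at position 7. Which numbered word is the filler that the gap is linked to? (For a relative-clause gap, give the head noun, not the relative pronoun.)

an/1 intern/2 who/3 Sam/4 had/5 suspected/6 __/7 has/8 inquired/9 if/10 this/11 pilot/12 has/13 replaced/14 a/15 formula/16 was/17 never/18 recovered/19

2

The gap at 7 is the subject of "inquired", inside a relative clause.
The relative pronoun is "who" (word 3); it is bound by the head noun immediately before it.
Its filler is the head noun "intern", at word 2.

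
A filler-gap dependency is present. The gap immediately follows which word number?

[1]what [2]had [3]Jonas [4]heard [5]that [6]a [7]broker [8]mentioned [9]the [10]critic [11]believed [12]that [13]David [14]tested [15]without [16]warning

14

The displaced element is "what" (word 1).
It is linked across 3 clause boundaries (that → Ø → that).
It functions as the direct object of "tested", so the gap sits immediately after word 14 ("tested").
Base order: Jonas had heard that a broker mentioned the critic believed that David tested what without warning.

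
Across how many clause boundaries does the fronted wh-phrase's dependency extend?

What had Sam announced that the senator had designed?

1

"what" is extracted from the object of "designed".
Boundaries crossed, outermost first: [that] — 1 in total.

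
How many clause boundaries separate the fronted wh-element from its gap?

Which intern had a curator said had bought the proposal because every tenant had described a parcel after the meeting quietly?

1

"which intern" is extracted from the subject of "bought".
Boundaries crossed, outermost first: [Ø] — 1 in total.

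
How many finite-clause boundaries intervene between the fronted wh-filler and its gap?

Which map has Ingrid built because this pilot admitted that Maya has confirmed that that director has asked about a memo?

"which map" originates inside the matrix clause — no clause boundary is crossed.

0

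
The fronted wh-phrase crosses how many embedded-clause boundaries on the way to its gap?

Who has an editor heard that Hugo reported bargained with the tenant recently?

2

"who" is extracted from the subject of "bargained".
Boundaries crossed, outermost first: [that], [Ø] — 2 in total.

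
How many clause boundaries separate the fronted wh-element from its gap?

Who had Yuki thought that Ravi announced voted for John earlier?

2

"who" is extracted from the subject of "voted".
Boundaries crossed, outermost first: [that], [Ø] — 2 in total.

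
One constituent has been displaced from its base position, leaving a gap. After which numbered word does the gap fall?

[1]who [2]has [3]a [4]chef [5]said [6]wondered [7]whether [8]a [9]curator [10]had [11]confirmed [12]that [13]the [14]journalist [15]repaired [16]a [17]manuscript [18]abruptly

5

The displaced element is "who" (word 1).
It is linked across 1 clause boundary (Ø).
It functions as the subject of "wondered", so the gap sits immediately after word 5 ("said").
Base order: A chef has said who wondered whether a curator had confirmed that the journalist repaired a manuscript abruptly.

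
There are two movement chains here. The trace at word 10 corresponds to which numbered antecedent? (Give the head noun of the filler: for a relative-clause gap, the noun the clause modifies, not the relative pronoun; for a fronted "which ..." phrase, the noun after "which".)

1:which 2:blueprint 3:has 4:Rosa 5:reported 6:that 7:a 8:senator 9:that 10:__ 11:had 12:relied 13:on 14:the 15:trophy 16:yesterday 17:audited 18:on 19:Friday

8

The marked gap is inside the relative clause, the subject of "relied".
Its filler is the head noun "senator" (via "that"), at word 8.
(The other dependency links word 2 to a gap after word 17.)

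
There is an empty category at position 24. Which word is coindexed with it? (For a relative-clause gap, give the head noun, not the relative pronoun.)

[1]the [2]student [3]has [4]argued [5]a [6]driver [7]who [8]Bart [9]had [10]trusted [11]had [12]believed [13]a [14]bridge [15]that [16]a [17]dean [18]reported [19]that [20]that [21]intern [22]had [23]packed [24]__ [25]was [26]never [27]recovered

The gap at 24 is the object of "packed", inside a relative clause.
The relative pronoun is "that" (word 15); it is bound by the head noun immediately before it.
Its filler is the head noun "bridge", at word 14.

14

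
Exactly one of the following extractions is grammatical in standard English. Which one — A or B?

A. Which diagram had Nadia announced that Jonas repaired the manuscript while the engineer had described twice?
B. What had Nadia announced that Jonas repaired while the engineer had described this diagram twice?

In A, the wh-phrase is extracted from inside an adjunct island (introduced by "while"), which blocks movement.
In B, the extraction path crosses only that-complement boundaries, which are transparent.
So B is grammatical.

B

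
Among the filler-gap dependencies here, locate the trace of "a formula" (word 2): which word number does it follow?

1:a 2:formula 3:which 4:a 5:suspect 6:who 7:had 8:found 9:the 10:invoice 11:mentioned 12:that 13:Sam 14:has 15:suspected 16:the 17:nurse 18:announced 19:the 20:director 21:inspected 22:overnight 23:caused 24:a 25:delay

21

The displaced element is "a formula" (word 2).
It is linked across 3 clause boundaries (that → Ø → Ø).
It functions as the direct object of "inspected", so the gap sits immediately after word 21 ("inspected").
Base order: A suspect who had found the invoice mentioned that Sam has suspected the nurse announced the director inspected a formula overnight.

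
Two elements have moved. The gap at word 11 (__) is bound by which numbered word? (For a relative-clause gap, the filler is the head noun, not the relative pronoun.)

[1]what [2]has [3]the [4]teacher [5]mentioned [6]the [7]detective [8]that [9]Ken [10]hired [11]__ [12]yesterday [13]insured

The marked gap is inside the relative clause, the direct object of "hired".
Its filler is the head noun "detective" (via "that"), at word 7.
(The other dependency links word 1 to a gap after word 13.)

7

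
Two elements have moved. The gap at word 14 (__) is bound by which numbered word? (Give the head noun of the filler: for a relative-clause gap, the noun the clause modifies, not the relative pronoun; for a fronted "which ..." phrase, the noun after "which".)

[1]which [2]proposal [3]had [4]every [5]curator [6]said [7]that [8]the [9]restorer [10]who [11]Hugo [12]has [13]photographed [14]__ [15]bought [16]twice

9

The marked gap is inside the relative clause, the direct object of "photographed".
Its filler is the head noun "restorer" (via "who"), at word 9.
(The other dependency links word 2 to a gap after word 15.)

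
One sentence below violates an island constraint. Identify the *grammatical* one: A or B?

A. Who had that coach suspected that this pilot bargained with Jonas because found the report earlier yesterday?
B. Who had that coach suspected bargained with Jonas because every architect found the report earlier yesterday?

In A, the wh-phrase is extracted from inside an adjunct island (introduced by "because"), which blocks movement.
In B, the extraction path crosses only that-complement boundaries, which are transparent.
So B is grammatical.

B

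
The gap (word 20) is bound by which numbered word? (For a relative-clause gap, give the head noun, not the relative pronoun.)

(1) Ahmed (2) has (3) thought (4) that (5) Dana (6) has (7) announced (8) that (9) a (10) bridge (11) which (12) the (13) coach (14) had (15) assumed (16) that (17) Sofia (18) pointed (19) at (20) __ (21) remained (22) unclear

The gap at 20 is the prepositional object of "pointed", inside a relative clause.
The relative pronoun is "which" (word 11); it is bound by the head noun immediately before it.
Its filler is the head noun "bridge", at word 10.

10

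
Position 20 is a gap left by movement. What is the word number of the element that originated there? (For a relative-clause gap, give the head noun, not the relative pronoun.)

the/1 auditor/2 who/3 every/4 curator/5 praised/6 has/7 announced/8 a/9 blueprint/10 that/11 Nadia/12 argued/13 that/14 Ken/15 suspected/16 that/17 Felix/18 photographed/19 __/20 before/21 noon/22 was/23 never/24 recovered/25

10

The gap at 20 is the object of "photographed", inside a relative clause.
The relative pronoun is "that" (word 11); it is bound by the head noun immediately before it.
Its filler is the head noun "blueprint", at word 10.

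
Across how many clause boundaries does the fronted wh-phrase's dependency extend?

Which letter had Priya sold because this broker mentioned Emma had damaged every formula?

0

"which letter" originates inside the matrix clause — no clause boundary is crossed.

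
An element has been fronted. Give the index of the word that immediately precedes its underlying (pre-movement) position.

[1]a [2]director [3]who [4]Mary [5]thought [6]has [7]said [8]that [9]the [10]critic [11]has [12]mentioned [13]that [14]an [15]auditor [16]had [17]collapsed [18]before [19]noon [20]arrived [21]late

5

The displaced element is "a director" (word 2).
It is linked across 1 clause boundary (Ø).
It functions as the subject of "said", so the gap sits immediately after word 5 ("thought").
Base order: Mary thought a director has said that the critic has mentioned that an auditor had collapsed before noon.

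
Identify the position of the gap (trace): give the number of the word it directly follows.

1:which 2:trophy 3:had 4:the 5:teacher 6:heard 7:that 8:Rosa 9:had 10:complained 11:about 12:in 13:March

11

The displaced element is "which trophy" (word 2).
It is linked across 1 clause boundary (that).
It functions as the object of the preposition "about" of "complained", so the gap sits immediately after word 11 ("about").
Base order: The teacher had heard that Rosa had complained about which trophy in March.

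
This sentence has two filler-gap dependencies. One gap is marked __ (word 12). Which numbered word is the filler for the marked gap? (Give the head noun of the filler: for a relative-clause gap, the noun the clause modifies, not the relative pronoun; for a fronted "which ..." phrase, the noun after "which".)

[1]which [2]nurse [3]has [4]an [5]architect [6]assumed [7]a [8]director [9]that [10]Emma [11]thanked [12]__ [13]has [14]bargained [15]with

8

The marked gap is inside the relative clause, the direct object of "thanked".
Its filler is the head noun "director" (via "that"), at word 8.
(The other dependency links word 2 to a gap after word 15.)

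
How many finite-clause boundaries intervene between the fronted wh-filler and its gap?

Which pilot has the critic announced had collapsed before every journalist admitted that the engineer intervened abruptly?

"which pilot" is extracted from the subject of "collapsed".
Boundaries crossed, outermost first: [Ø] — 1 in total.

1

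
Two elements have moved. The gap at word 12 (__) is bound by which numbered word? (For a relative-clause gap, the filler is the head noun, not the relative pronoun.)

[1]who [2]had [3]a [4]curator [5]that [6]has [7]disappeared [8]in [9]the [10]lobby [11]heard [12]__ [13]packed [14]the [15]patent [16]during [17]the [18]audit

The marked gap is the subject of "packed".
Its filler is the fronted wh-phrase "who", at word 1.
(The other dependency links word 4 to a gap after word 5.)

1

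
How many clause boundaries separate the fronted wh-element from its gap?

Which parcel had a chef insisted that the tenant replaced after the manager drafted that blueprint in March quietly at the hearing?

1

"which parcel" is extracted from the object of "replaced".
Boundaries crossed, outermost first: [that] — 1 in total.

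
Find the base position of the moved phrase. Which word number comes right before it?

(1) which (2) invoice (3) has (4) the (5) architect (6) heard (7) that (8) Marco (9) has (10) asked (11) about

11

The displaced element is "which invoice" (word 2).
It is linked across 1 clause boundary (that).
It functions as the object of the preposition "about" of "asked", so the gap sits immediately after word 11 ("about").
Base order: The architect has heard that Marco has asked about which invoice.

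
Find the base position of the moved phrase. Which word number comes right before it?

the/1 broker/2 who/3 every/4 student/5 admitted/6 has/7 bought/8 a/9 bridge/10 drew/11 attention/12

The displaced element is "the broker" (word 2).
It is linked across 1 clause boundary (Ø).
It functions as the subject of "bought", so the gap sits immediately after word 6 ("admitted").
Base order: Every student admitted that the broker has bought a bridge.

6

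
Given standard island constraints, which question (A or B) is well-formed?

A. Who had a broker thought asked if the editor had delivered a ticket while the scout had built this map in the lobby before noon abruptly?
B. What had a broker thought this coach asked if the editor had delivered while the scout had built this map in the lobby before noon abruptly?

A

In B, the wh-phrase is extracted from inside a wh-island (introduced by "if"), which blocks movement.
In A, the extraction path crosses only that-complement boundaries, which are transparent.
So A is grammatical.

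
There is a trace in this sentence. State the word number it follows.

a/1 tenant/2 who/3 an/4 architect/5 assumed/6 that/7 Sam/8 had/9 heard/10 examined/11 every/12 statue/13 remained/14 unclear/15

The displaced element is "a tenant" (word 2).
It is linked across 2 clause boundaries (that → Ø).
It functions as the subject of "examined", so the gap sits immediately after word 10 ("heard").
Base order: An architect assumed that Sam had heard that a tenant examined every statue.

10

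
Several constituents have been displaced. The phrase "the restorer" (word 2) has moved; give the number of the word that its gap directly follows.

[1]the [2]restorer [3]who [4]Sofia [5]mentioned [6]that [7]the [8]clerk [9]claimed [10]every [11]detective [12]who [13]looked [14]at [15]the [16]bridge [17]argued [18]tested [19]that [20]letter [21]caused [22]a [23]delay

The displaced element is "the restorer" (word 2).
It is linked across 3 clause boundaries (that → Ø → Ø).
It functions as the subject of "tested", so the gap sits immediately after word 17 ("argued").
Base order: Sofia mentioned that the clerk claimed every detective who looked at the bridge argued that the restorer tested that letter.

17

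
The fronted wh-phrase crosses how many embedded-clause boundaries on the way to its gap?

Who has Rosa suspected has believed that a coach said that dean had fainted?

1

"who" is extracted from the subject of "believed".
Boundaries crossed, outermost first: [Ø] — 1 in total.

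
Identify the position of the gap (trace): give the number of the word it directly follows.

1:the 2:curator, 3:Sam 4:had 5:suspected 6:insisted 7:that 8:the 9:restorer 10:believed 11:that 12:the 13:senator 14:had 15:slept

The displaced element is "the curator" (word 2).
It is linked across 1 clause boundary (Ø).
It functions as the subject of "insisted", so the gap sits immediately after word 5 ("suspected").
Base order: Sam had suspected that the curator insisted that the restorer believed that the senator had slept.

5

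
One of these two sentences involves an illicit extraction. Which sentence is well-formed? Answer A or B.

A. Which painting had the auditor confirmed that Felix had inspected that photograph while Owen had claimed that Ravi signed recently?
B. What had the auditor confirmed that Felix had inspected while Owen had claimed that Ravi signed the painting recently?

B

In A, the wh-phrase is extracted from inside an adjunct island (introduced by "while"), which blocks movement.
In B, the extraction path crosses only that-complement boundaries, which are transparent.
So B is grammatical.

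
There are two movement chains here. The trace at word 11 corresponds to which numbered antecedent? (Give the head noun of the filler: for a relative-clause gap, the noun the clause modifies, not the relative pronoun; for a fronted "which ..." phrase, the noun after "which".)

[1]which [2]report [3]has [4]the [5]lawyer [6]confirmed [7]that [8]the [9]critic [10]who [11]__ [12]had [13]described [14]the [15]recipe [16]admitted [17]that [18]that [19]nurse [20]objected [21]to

The marked gap is inside the relative clause, the subject of "described".
Its filler is the head noun "critic" (via "who"), at word 9.
(The other dependency links word 2 to a gap after word 21.)

9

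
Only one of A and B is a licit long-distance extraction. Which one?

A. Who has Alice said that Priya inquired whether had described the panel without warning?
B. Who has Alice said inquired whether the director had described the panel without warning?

In A, the wh-phrase is extracted from inside a wh-island (introduced by "whether"), which blocks movement.
In B, the extraction path crosses only that-complement boundaries, which are transparent.
So B is grammatical.

B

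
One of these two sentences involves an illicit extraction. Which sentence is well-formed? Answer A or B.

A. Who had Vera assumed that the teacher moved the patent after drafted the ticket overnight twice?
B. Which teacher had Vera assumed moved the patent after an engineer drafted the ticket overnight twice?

In A, the wh-phrase is extracted from inside an adjunct island (introduced by "after"), which blocks movement.
In B, the extraction path crosses only that-complement boundaries, which are transparent.
So B is grammatical.

B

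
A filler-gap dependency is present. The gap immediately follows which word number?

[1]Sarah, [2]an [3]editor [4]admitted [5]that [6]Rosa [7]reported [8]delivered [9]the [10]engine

7

The displaced element is "Sarah" (word 1).
It is linked across 2 clause boundaries (that → Ø).
It functions as the subject of "delivered", so the gap sits immediately after word 7 ("reported").
Base order: An editor admitted that Rosa reported Sarah delivered the engine.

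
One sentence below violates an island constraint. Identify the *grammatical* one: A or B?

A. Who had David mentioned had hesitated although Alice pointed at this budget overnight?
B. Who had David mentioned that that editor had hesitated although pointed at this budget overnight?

A

In B, the wh-phrase is extracted from inside an adjunct island (introduced by "although"), which blocks movement.
In A, the extraction path crosses only that-complement boundaries, which are transparent.
So A is grammatical.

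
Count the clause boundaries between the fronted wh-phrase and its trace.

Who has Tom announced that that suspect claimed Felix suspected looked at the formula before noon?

3

"who" is extracted from the subject of "looked".
Boundaries crossed, outermost first: [that], [Ø], [Ø] — 3 in total.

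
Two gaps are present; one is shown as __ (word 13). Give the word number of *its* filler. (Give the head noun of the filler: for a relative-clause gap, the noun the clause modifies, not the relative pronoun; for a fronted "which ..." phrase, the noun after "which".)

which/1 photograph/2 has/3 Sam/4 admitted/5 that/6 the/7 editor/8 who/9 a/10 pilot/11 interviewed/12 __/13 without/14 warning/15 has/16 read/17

The marked gap is inside the relative clause, the direct object of "interviewed".
Its filler is the head noun "editor" (via "who"), at word 8.
(The other dependency links word 2 to a gap after word 17.)

8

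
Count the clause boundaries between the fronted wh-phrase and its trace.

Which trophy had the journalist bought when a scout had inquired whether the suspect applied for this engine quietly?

0

"which trophy" originates inside the matrix clause — no clause boundary is crossed.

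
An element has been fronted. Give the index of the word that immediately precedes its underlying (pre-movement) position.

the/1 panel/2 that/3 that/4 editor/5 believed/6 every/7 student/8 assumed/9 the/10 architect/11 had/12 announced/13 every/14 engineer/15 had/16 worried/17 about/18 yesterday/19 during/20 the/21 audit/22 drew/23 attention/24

18

The displaced element is "the panel" (word 2).
It is linked across 3 clause boundaries (Ø → Ø → Ø).
It functions as the object of the preposition "about" of "worried", so the gap sits immediately after word 18 ("about").
Base order: That editor believed every student assumed the architect had announced every engineer had worried about the panel yesterday during the audit.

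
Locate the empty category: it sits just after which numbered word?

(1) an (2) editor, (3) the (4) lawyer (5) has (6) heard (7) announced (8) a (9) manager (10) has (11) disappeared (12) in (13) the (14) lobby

6

The displaced element is "an editor" (word 2).
It is linked across 1 clause boundary (Ø).
It functions as the subject of "announced", so the gap sits immediately after word 6 ("heard").
Base order: The lawyer has heard an editor announced a manager has disappeared in the lobby.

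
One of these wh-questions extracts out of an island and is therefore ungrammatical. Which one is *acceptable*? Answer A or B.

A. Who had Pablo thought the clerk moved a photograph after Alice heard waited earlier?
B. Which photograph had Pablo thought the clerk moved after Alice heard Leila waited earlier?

In A, the wh-phrase is extracted from inside an adjunct island (introduced by "after"), which blocks movement.
In B, the extraction path crosses only that-complement boundaries, which are transparent.
So B is grammatical.

B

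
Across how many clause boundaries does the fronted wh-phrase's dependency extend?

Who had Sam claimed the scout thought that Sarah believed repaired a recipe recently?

"who" is extracted from the subject of "repaired".
Boundaries crossed, outermost first: [Ø], [that], [Ø] — 3 in total.

3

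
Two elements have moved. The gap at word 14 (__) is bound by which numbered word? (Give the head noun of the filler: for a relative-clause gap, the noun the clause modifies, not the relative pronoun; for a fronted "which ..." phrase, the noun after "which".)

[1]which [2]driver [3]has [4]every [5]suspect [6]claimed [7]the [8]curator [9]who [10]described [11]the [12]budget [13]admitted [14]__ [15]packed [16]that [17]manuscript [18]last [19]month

The marked gap is the subject of "packed".
Its filler is the fronted wh-phrase "which driver", at word 2.
(The other dependency links word 8 to a gap after word 9.)

2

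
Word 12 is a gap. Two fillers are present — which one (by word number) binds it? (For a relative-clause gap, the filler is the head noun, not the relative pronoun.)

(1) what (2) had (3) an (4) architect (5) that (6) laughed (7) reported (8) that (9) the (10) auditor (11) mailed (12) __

The marked gap is the direct object of "mailed".
Its filler is the fronted wh-phrase "what", at word 1.
(The other dependency links word 4 to a gap after word 5.)

1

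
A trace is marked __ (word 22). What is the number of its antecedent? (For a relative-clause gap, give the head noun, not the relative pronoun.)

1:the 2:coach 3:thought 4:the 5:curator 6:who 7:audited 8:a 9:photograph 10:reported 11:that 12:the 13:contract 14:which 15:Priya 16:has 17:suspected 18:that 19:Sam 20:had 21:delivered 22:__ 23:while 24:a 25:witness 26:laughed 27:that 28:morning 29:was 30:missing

The gap at 22 is the object of "delivered", inside a relative clause.
The relative pronoun is "which" (word 14); it is bound by the head noun immediately before it.
Its filler is the head noun "contract", at word 13.

13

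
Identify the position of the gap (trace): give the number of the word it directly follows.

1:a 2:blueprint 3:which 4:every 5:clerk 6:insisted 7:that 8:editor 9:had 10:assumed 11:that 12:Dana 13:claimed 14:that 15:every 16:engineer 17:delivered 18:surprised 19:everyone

The displaced element is "a blueprint" (word 2).
It is linked across 3 clause boundaries (Ø → that → that).
It functions as the direct object of "delivered", so the gap sits immediately after word 17 ("delivered").
Base order: Every clerk insisted that editor had assumed that Dana claimed that every engineer delivered a blueprint.

17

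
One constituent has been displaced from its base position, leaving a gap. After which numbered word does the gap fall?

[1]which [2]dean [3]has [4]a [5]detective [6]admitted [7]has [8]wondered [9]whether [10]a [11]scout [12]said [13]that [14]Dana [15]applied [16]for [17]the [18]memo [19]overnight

6

The displaced element is "which dean" (word 2).
It is linked across 1 clause boundary (Ø).
It functions as the subject of "wondered", so the gap sits immediately after word 6 ("admitted").
Base order: A detective has admitted that which dean has wondered whether a scout said that Dana applied for the memo overnight.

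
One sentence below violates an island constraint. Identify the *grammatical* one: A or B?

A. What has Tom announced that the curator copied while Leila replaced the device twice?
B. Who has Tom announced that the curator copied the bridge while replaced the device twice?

A

In B, the wh-phrase is extracted from inside an adjunct island (introduced by "while"), which blocks movement.
In A, the extraction path crosses only that-complement boundaries, which are transparent.
So A is grammatical.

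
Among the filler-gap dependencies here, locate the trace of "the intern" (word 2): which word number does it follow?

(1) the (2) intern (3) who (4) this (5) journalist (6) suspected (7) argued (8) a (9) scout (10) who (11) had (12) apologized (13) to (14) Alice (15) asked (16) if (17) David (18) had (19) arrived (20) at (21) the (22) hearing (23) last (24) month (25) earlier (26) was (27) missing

The displaced element is "the intern" (word 2).
It is linked across 1 clause boundary (Ø).
It functions as the subject of "argued", so the gap sits immediately after word 6 ("suspected").
Base order: This journalist suspected that the intern argued a scout who had apologized to Alice asked if David had arrived at the hearing last month earlier.

6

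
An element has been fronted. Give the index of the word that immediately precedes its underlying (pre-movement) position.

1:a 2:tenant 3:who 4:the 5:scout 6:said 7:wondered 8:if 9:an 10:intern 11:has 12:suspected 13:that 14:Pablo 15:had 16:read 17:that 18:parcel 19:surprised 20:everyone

The displaced element is "a tenant" (word 2).
It is linked across 1 clause boundary (Ø).
It functions as the subject of "wondered", so the gap sits immediately after word 6 ("said").
Base order: The scout said that a tenant wondered if an intern has suspected that Pablo had read that parcel.

6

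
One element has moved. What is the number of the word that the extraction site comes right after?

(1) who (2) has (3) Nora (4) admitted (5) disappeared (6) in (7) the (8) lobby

The displaced element is "who" (word 1).
It is linked across 1 clause boundary (Ø).
It functions as the subject of "disappeared", so the gap sits immediately after word 4 ("admitted").
Base order: Nora has admitted who disappeared in the lobby.

4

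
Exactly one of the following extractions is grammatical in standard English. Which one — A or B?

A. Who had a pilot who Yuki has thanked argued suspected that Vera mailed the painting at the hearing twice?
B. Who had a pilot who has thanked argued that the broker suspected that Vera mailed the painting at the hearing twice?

In B, the wh-phrase is extracted from inside a complex-NP island (relative clause) (introduced by "who"), which blocks movement.
In A, the extraction path crosses only that-complement boundaries, which are transparent.
So A is grammatical.

A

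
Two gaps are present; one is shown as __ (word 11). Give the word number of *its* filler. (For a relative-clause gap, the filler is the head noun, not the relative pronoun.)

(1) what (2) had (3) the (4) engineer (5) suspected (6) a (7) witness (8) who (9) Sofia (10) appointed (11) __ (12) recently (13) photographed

7

The marked gap is inside the relative clause, the direct object of "appointed".
Its filler is the head noun "witness" (via "who"), at word 7.
(The other dependency links word 1 to a gap after word 13.)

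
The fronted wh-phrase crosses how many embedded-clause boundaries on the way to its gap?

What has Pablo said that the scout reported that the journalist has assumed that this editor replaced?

3

"what" is extracted from the object of "replaced".
Boundaries crossed, outermost first: [that], [that], [that] — 3 in total.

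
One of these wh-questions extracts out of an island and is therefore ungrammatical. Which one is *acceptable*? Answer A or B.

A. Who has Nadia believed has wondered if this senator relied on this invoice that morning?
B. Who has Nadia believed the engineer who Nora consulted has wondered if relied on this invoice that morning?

In B, the wh-phrase is extracted from inside a wh-island (introduced by "if"), which blocks movement.
In A, the extraction path crosses only that-complement boundaries, which are transparent.
So A is grammatical.

A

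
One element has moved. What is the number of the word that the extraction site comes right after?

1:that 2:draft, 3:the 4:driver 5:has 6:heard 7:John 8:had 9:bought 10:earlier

The displaced element is "that draft" (word 2).
It is linked across 1 clause boundary (Ø).
It functions as the direct object of "bought", so the gap sits immediately after word 9 ("bought").
Base order: The driver has heard John had bought that draft earlier.

9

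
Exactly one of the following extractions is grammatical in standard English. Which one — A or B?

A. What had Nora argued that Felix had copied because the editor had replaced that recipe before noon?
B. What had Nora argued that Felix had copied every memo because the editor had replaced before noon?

A

In B, the wh-phrase is extracted from inside an adjunct island (introduced by "because"), which blocks movement.
In A, the extraction path crosses only that-complement boundaries, which are transparent.
So A is grammatical.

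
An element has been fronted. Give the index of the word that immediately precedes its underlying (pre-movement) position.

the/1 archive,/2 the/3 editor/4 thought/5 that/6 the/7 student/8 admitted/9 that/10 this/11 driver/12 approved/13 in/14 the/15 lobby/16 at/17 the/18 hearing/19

13

The displaced element is "the archive" (word 2).
It is linked across 2 clause boundaries (that → that).
It functions as the direct object of "approved", so the gap sits immediately after word 13 ("approved").
Base order: The editor thought that the student admitted that this driver approved the archive in the lobby at the hearing.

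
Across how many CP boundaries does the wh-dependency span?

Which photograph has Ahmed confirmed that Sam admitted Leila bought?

"which photograph" is extracted from the object of "bought".
Boundaries crossed, outermost first: [that], [Ø] — 2 in total.

2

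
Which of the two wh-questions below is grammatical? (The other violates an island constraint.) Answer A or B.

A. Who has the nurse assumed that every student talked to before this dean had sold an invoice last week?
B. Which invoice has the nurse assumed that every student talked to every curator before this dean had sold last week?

In B, the wh-phrase is extracted from inside an adjunct island (introduced by "before"), which blocks movement.
In A, the extraction path crosses only that-complement boundaries, which are transparent.
So A is grammatical.

A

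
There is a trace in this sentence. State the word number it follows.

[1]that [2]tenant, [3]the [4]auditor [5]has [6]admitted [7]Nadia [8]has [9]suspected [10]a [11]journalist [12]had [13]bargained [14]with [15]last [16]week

14

The displaced element is "that tenant" (word 2).
It is linked across 2 clause boundaries (Ø → Ø).
It functions as the object of the preposition "with" of "bargained", so the gap sits immediately after word 14 ("with").
Base order: The auditor has admitted Nadia has suspected a journalist had bargained with that tenant last week.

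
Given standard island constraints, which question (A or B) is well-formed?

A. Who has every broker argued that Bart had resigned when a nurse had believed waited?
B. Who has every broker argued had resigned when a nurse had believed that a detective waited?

In A, the wh-phrase is extracted from inside an adjunct island (introduced by "when"), which blocks movement.
In B, the extraction path crosses only that-complement boundaries, which are transparent.
So B is grammatical.

B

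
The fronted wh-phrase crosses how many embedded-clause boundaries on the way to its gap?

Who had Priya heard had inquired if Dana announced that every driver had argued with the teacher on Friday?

1

"who" is extracted from the subject of "inquired".
Boundaries crossed, outermost first: [Ø] — 1 in total.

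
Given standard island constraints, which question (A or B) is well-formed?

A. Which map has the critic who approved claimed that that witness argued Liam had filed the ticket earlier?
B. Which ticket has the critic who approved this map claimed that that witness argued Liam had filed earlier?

In A, the wh-phrase is extracted from inside a complex-NP island (relative clause) (introduced by "who"), which blocks movement.
In B, the extraction path crosses only that-complement boundaries, which are transparent.
So B is grammatical.

B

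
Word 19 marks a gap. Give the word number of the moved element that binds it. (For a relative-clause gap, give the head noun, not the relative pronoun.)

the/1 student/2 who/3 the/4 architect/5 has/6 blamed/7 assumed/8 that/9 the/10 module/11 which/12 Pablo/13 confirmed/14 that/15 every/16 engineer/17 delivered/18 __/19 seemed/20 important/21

The gap at 19 is the object of "delivered", inside a relative clause.
The relative pronoun is "which" (word 12); it is bound by the head noun immediately before it.
Its filler is the head noun "module", at word 11.

11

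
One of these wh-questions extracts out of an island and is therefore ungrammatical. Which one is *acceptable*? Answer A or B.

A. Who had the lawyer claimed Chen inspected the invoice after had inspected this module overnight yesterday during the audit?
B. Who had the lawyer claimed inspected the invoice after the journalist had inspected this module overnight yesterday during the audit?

B

In A, the wh-phrase is extracted from inside an adjunct island (introduced by "after"), which blocks movement.
In B, the extraction path crosses only that-complement boundaries, which are transparent.
So B is grammatical.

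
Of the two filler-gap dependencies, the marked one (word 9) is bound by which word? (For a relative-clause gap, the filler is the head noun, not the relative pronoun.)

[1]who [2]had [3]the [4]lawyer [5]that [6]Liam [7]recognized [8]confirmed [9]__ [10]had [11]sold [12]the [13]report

The marked gap is the subject of "sold".
Its filler is the fronted wh-phrase "who", at word 1.
(The other dependency links word 4 to a gap after word 7.)

1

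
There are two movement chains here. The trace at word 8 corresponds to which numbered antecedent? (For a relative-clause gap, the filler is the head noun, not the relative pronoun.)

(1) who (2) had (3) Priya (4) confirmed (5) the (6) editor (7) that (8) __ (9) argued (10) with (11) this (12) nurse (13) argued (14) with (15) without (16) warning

The marked gap is inside the relative clause, the subject of "argued".
Its filler is the head noun "editor" (via "that"), at word 6.
(The other dependency links word 1 to a gap after word 14.)

6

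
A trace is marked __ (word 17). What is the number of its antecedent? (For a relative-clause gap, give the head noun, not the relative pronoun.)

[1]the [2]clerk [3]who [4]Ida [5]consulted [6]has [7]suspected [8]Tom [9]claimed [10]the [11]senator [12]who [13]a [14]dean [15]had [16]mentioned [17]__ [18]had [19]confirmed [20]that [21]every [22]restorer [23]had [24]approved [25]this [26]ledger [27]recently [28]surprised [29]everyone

The gap at 17 is the subject of "confirmed", inside a relative clause.
The relative pronoun is "who" (word 12); it is bound by the head noun immediately before it.
Its filler is the head noun "senator", at word 11.

11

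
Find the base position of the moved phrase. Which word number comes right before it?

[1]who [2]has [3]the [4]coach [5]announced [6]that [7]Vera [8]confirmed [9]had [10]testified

8

The displaced element is "who" (word 1).
It is linked across 2 clause boundaries (that → Ø).
It functions as the subject of "testified", so the gap sits immediately after word 8 ("confirmed").
Base order: The coach has announced that Vera confirmed who had testified.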